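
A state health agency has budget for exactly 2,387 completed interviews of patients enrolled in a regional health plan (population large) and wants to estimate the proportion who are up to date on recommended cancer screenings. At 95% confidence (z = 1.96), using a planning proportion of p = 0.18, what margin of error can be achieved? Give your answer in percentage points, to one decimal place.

1.5

SE(p̂) = √[p(1−p)/n] = √[0.1476/2387] = 0.00786.
E = z × SE = 1.96 × 0.00786 = 0.01541, or 1.5 percentage points.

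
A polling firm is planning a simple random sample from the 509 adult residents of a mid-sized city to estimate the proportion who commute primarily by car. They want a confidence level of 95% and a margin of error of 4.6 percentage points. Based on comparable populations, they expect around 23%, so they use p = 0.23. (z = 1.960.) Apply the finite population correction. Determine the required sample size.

198

Unadjusted: n₀ = 1.960² × 0.23 × 0.77 / 0.046² ≈ 321.53, so n₀ = 322.
Finite population correction with N = 509: n = n₀ / (1 + (n₀−1)/N) = 322 / (1 + 321/509) = 322 / 1.6306 ≈ 197.47.
Rounding up, n = 198.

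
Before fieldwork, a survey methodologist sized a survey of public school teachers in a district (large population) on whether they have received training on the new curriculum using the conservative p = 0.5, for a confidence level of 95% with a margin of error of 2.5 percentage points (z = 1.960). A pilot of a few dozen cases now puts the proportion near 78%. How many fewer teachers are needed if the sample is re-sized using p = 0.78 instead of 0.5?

482

Conservative (p = 0.5): n = 1.960² × 0.25 / 0.025² ≈ 1536.64 → 1537.
Using p = 0.78: p(1−p) = 0.1716, so n = 1.960² × 0.1716 / 0.025² ≈ 1054.75 → 1055.
Reduction: 1537 − 1055 = 482.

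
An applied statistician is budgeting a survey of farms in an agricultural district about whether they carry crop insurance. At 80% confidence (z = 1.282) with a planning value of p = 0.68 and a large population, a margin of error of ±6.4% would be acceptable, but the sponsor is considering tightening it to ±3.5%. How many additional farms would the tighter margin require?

At ±6.4%: n = 1.282² × 0.2176 / 0.064² ≈ 87.31 → 88.
At ±3.5%: n = 1.282² × 0.2176 / 0.035² ≈ 291.94 → 292.
Additional respondents: 292 − 88 = 204.

204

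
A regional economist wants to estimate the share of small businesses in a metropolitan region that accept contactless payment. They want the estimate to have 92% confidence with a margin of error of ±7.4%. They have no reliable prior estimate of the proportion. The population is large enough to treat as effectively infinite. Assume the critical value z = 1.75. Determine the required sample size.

140

With no prior estimate, use p = 0.5, giving p(1−p) = 0.25.
n = z²·p(1−p)/E² = 1.75² × 0.2500 / 0.074² = 3.0625 × 0.2500 / 0.005476 ≈ 139.81.
Rounding up gives n = 140.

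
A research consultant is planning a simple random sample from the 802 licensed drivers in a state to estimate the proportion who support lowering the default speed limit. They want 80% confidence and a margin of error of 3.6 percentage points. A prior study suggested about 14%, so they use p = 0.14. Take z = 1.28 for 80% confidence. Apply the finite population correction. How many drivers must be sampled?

129

Unadjusted: n₀ = 1.28² × 0.14 × 0.86 / 0.036² ≈ 152.21, so n₀ = 153.
Finite population correction with N = 802: n = n₀ / (1 + (n₀−1)/N) = 153 / (1 + 152/802) = 153 / 1.1895 ≈ 128.62.
Rounding up, n = 129.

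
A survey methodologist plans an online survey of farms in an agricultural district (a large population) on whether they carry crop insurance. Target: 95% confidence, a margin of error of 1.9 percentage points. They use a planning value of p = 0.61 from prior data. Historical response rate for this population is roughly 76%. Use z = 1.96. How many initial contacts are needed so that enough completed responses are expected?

Completed interviews needed: n₀ = 1.96² × 0.2379 / 0.019² ≈ 2531.63 → 2532.
At a 76% response rate, contacts needed = 2532 / 0.76 ≈ 3331.58 → 3332.

3332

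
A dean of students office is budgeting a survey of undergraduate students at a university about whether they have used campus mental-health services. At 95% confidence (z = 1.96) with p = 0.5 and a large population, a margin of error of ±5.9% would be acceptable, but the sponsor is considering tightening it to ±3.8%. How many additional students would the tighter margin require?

390

At ±5.9%: n = 1.96² × 0.2500 / 0.059² ≈ 275.90 → 276.
At ±3.8%: n = 1.96² × 0.2500 / 0.038² ≈ 665.10 → 666.
Additional respondents: 666 − 276 = 390.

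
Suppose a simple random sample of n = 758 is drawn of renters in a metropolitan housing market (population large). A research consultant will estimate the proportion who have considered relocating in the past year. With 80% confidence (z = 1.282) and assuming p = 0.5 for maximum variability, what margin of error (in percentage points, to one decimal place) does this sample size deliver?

SE(p̂) = √[p(1−p)/n] = √[0.2500/758] = 0.01816.
E = z × SE = 1.282 × 0.01816 = 0.02328, or 2.3 percentage points.

2.3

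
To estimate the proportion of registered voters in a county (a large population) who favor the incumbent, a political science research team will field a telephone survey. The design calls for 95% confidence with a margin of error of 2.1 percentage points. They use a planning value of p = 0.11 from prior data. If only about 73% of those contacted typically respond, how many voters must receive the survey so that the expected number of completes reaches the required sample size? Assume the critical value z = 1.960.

Completed interviews needed: n₀ = 1.960² × 0.0979 / 0.021² ≈ 852.82 → 853.
At a 73% response rate, contacts needed = 853 / 0.73 ≈ 1168.49 → 1169.

1169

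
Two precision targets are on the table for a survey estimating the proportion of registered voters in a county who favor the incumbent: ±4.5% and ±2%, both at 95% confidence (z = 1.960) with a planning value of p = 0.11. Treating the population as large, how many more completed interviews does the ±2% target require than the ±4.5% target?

At ±4.5%: n = 1.960² × 0.0979 / 0.045² ≈ 185.72 → 186.
At ±2%: n = 1.960² × 0.0979 / 0.020² ≈ 940.23 → 941.
Additional respondents: 941 − 186 = 755.

755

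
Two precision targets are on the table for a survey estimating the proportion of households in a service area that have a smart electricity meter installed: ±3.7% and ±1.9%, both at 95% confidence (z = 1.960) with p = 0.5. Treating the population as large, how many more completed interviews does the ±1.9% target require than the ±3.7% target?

1959

At ±3.7%: n = 1.960² × 0.2500 / 0.037² ≈ 701.53 → 702.
At ±1.9%: n = 1.960² × 0.2500 / 0.019² ≈ 2660.39 → 2661.
Additional respondents: 2661 − 702 = 1959.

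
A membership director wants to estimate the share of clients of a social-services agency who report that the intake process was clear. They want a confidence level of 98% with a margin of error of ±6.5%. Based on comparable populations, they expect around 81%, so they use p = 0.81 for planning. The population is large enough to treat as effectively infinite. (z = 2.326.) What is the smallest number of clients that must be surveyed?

198

With p = 0.81, p(1−p) = 0.1539.
n = z²·p(1−p)/E² = 2.326² × 0.1539 / 0.065² = 5.4103 × 0.1539 / 0.004225 ≈ 197.07.
Rounding up gives n = 198.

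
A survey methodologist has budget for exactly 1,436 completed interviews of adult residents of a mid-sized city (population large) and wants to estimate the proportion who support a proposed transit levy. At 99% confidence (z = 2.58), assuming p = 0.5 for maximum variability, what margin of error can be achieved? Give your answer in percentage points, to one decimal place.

SE(p̂) = √[p(1−p)/n] = √[0.2500/1436] = 0.01319.
E = z × SE = 2.58 × 0.01319 = 0.03404, or 3.4 percentage points.

3.4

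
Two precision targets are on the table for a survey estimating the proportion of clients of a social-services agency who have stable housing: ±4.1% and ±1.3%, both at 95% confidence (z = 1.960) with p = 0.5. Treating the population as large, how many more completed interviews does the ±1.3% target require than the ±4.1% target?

5111

At ±4.1%: n = 1.960² × 0.2500 / 0.041² ≈ 571.33 → 572.
At ±1.3%: n = 1.960² × 0.2500 / 0.013² ≈ 5682.84 → 5683.
Additional respondents: 5683 − 572 = 5111.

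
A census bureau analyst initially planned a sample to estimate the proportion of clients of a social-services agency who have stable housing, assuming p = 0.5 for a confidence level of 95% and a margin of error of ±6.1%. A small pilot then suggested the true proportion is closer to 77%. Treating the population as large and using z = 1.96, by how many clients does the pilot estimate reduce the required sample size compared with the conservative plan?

Conservative (p = 0.5): n = 1.96² × 0.25 / 0.061² ≈ 258.10 → 259.
Using p = 0.77: p(1−p) = 0.1771, so n = 1.96² × 0.1771 / 0.061² ≈ 182.84 → 183.
Reduction: 259 − 183 = 76.

76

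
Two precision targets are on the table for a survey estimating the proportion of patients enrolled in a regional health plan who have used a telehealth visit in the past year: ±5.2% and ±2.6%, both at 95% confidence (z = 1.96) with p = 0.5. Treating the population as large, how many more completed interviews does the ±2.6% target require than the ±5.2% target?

At ±5.2%: n = 1.96² × 0.2500 / 0.052² ≈ 355.18 → 356.
At ±2.6%: n = 1.96² × 0.2500 / 0.026² ≈ 1420.71 → 1421.
Additional respondents: 1421 − 356 = 1065.

1065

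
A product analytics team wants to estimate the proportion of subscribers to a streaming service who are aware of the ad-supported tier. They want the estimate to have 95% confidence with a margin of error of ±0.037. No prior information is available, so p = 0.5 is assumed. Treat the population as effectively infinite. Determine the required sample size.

702

For 95% confidence, z = 1.960.
With p = 0.5, p(1−p) = 0.25.
n = z²·p(1−p)/E² = 1.960² × 0.2500 / 0.037² = 3.8416 × 0.2500 / 0.001369 ≈ 701.53.
Rounding up gives n = 702.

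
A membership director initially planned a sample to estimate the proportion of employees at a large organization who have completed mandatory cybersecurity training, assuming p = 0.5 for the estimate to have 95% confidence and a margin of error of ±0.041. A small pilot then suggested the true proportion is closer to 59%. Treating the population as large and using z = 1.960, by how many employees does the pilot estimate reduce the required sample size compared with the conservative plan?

Conservative (p = 0.5): n = 1.960² × 0.25 / 0.041² ≈ 571.33 → 572.
Using p = 0.59: p(1−p) = 0.2419, so n = 1.960² × 0.2419 / 0.041² ≈ 552.82 → 553.
Reduction: 572 − 553 = 19.

19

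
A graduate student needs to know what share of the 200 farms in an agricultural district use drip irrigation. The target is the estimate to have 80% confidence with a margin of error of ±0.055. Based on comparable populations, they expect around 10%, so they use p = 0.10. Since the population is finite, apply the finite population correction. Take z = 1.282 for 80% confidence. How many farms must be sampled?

Unadjusted: n₀ = 1.282² × 0.10 × 0.90 / 0.055² ≈ 48.90, so n₀ = 49.
Finite population correction with N = 200: n = n₀ / (1 + (n₀−1)/N) = 49 / (1 + 48/200) = 49 / 1.2400 ≈ 39.52.
Rounding up, n = 40.

40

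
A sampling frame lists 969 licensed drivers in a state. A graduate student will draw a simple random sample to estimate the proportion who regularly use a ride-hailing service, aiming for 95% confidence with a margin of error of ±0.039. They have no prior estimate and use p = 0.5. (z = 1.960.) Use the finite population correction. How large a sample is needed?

Unadjusted: n₀ = 1.960² × 0.50 × 0.50 / 0.039² ≈ 631.43, so n₀ = 632.
Finite population correction with N = 969: n = n₀ / (1 + (n₀−1)/N) = 632 / (1 + 631/969) = 632 / 1.6512 ≈ 382.75.
Rounding up, n = 383.

383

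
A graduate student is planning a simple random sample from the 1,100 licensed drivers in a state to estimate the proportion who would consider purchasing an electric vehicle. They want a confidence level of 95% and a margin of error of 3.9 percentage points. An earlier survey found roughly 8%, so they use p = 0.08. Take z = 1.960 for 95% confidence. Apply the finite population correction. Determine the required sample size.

160

Unadjusted: n₀ = 1.960² × 0.08 × 0.92 / 0.039² ≈ 185.89, so n₀ = 186.
Finite population correction with N = 1,100: n = n₀ / (1 + (n₀−1)/N) = 186 / (1 + 185/1100) = 186 / 1.1682 ≈ 159.22.
Rounding up, n = 160.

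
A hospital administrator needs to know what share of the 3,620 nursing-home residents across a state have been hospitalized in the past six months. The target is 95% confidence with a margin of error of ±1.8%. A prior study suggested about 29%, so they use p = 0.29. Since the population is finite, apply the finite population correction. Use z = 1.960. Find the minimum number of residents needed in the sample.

Unadjusted: n₀ = 1.960² × 0.29 × 0.71 / 0.018² ≈ 2441.31, so n₀ = 2442.
Finite population correction with N = 3,620: n = n₀ / (1 + (n₀−1)/N) = 2442 / (1 + 2441/3620) = 2442 / 1.6743 ≈ 1458.51.
Rounding up, n = 1459.

1459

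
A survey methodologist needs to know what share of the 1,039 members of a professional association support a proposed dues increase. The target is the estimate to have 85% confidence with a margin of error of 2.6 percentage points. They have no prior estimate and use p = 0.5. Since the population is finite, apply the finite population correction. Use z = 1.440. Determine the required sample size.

Unadjusted: n₀ = 1.440² × 0.50 × 0.50 / 0.026² ≈ 766.86, so n₀ = 767.
Finite population correction with N = 1,039: n = n₀ / (1 + (n₀−1)/N) = 767 / (1 + 766/1039) = 767 / 1.7372 ≈ 441.50.
Rounding up, n = 442.

442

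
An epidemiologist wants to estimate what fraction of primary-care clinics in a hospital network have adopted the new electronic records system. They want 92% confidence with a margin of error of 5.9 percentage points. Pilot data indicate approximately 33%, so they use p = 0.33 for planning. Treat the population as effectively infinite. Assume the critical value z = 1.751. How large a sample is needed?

195

With p = 0.33, p(1−p) = 0.2211.
n = z²·p(1−p)/E² = 1.751² × 0.2211 / 0.059² = 3.0660 × 0.2211 / 0.003481 ≈ 194.74.
Rounding up gives n = 195.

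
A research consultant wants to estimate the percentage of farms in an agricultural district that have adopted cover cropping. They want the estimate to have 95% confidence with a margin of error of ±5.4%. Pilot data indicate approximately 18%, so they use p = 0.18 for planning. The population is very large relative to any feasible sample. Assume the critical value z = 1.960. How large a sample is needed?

195

With p = 0.18, p(1−p) = 0.1476.
n = z²·p(1−p)/E² = 1.960² × 0.1476 / 0.054² = 3.8416 × 0.1476 / 0.002916 ≈ 194.45.
Rounding up gives n = 195.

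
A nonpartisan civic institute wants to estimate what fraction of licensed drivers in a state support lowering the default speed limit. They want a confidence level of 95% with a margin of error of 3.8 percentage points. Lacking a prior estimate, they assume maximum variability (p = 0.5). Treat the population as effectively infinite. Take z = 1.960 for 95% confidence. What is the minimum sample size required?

With p = 0.5, p(1−p) = 0.25.
n = z²·p(1−p)/E² = 1.960² × 0.2500 / 0.038² = 3.8416 × 0.2500 / 0.001444 ≈ 665.10.
Rounding up gives n = 666.

666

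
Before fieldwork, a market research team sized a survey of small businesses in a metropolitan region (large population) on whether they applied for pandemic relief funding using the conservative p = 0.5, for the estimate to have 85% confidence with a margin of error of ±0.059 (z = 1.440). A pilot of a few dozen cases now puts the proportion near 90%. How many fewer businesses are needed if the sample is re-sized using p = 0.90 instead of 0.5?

Conservative (p = 0.5): n = 1.440² × 0.25 / 0.059² ≈ 148.92 → 149.
Using p = 0.90: p(1−p) = 0.0900, so n = 1.440² × 0.0900 / 0.059² ≈ 53.61 → 54.
Reduction: 149 − 54 = 95.

95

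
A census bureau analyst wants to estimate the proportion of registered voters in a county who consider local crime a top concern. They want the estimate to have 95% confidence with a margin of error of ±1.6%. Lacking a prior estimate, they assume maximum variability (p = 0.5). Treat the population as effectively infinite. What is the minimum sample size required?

For 95% confidence, z = 1.960.
With p = 0.5, p(1−p) = 0.25.
n = z²·p(1−p)/E² = 1.960² × 0.2500 / 0.016² = 3.8416 × 0.2500 / 0.000256 ≈ 3751.56.
Rounding up gives n = 3752.

3752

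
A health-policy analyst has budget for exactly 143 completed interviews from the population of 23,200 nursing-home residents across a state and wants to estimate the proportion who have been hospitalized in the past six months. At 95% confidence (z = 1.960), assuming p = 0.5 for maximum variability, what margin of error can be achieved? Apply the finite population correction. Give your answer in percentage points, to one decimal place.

Finite-population factor: (N−n)/(N−1) = (23200−143)/(23200−1) = 0.9939.
SE(p̂) = √[p(1−p)/n · (N−n)/(N−1)] = √[0.2500/143 × 0.9939] = 0.04168.
E = z × SE = 1.960 × 0.04168 = 0.08170 ≈ 8.2 percentage points.

8.2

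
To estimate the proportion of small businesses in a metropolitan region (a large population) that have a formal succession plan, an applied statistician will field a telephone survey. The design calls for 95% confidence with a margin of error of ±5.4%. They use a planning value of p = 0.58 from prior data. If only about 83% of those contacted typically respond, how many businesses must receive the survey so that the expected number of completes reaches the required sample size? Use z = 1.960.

387

Completed interviews needed: n₀ = 1.960² × 0.2436 / 0.054² ≈ 320.92 → 321.
At an 83% response rate, contacts needed = 321 / 0.83 ≈ 386.75 → 387.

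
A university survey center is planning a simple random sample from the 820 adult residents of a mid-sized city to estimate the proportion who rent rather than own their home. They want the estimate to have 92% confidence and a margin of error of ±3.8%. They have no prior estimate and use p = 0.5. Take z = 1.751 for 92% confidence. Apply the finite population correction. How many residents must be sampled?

Unadjusted: n₀ = 1.751² × 0.50 × 0.50 / 0.038² ≈ 530.82, so n₀ = 531.
Finite population correction with N = 820: n = n₀ / (1 + (n₀−1)/N) = 531 / (1 + 530/820) = 531 / 1.6463 ≈ 322.53.
Rounding up, n = 323.

323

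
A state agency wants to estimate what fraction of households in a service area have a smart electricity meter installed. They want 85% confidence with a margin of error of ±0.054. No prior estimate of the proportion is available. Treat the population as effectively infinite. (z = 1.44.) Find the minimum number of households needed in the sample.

With no prior estimate, use p = 0.5, giving p(1−p) = 0.25.
n = z²·p(1−p)/E² = 1.44² × 0.2500 / 0.054² = 2.0736 × 0.2500 / 0.002916 ≈ 177.78.
Rounding up gives n = 178.

178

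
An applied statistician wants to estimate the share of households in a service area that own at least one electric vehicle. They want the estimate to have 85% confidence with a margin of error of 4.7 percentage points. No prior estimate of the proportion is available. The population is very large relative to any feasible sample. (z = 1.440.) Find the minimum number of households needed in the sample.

235

With no prior estimate, use p = 0.5, giving p(1−p) = 0.25.
n = z²·p(1−p)/E² = 1.440² × 0.2500 / 0.047² = 2.0736 × 0.2500 / 0.002209 ≈ 234.68.
Rounding up gives n = 235.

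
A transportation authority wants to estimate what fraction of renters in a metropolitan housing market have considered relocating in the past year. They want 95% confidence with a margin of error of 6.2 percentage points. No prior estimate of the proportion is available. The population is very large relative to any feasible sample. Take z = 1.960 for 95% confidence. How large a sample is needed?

With no prior estimate, use p = 0.5, giving p(1−p) = 0.25.
n = z²·p(1−p)/E² = 1.960² × 0.2500 / 0.062² = 3.8416 × 0.2500 / 0.003844 ≈ 249.84.
Rounding up gives n = 250.

250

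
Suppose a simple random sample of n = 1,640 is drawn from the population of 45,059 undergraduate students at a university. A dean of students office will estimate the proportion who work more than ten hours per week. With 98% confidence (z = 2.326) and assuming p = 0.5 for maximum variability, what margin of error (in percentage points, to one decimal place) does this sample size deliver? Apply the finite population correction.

Finite-population factor: (N−n)/(N−1) = (45059−1640)/(45059−1) = 0.9636.
SE(p̂) = √[p(1−p)/n · (N−n)/(N−1)] = √[0.2500/1640 × 0.9636] = 0.01212.
E = z × SE = 2.326 × 0.01212 = 0.02819 ≈ 2.8 percentage points.

2.8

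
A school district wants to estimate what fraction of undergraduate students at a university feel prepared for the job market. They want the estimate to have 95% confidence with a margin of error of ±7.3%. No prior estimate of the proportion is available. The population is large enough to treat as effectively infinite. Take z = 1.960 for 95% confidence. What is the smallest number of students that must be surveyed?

181

With no prior estimate, use p = 0.5, giving p(1−p) = 0.25.
n = z²·p(1−p)/E² = 1.960² × 0.2500 / 0.073² = 3.8416 × 0.2500 / 0.005329 ≈ 180.22.
Rounding up gives n = 181.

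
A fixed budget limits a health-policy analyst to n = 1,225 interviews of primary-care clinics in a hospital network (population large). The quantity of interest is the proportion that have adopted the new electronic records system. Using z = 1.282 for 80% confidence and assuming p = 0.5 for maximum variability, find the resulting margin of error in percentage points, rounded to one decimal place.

1.8

SE(p̂) = √[p(1−p)/n] = √[0.2500/1225] = 0.01429.
E = z × SE = 1.282 × 0.01429 = 0.01831, or 1.8 percentage points.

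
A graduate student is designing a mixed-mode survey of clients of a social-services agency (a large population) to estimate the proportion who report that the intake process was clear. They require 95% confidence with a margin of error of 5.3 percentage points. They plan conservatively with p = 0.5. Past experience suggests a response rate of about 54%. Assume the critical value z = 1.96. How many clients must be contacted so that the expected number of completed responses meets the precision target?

Completed interviews needed: n₀ = 1.96² × 0.2500 / 0.053² ≈ 341.90 → 342.
At a 54% response rate, contacts needed = 342 / 0.54 ≈ 633.33 → 634.

634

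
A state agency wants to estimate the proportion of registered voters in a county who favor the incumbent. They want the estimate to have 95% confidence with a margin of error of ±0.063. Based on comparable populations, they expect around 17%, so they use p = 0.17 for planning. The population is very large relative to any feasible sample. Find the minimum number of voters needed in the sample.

For 95% confidence, z = 1.960.
With p = 0.17, p(1−p) = 0.1411.
n = z²·p(1−p)/E² = 1.960² × 0.1411 / 0.063² = 3.8416 × 0.1411 / 0.003969 ≈ 136.57.
Rounding up gives n = 137.

137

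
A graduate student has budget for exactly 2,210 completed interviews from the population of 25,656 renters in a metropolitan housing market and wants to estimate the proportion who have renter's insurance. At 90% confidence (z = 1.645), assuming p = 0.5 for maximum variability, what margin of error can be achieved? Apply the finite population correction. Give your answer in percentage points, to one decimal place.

1.7

Finite-population factor: (N−n)/(N−1) = (25656−2210)/(25656−1) = 0.9139.
SE(p̂) = √[p(1−p)/n · (N−n)/(N−1)] = √[0.2500/2210 × 0.9139] = 0.01017.
E = z × SE = 1.645 × 0.01017 = 0.01673 ≈ 1.7 percentage points.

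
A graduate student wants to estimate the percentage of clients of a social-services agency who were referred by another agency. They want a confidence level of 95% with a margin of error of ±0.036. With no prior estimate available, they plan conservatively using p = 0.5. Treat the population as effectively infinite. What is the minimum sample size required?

742

For 95% confidence, z = 1.960.
With p = 0.5, p(1−p) = 0.25.
n = z²·p(1−p)/E² = 1.960² × 0.2500 / 0.036² = 3.8416 × 0.2500 / 0.001296 ≈ 741.05.
Rounding up gives n = 742.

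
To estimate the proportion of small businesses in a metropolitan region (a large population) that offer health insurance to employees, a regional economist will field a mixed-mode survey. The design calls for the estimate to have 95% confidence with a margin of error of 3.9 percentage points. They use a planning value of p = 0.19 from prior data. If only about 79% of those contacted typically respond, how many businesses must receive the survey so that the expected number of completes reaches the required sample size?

For 95% confidence, z = 1.960.
Completed interviews needed: n₀ = 1.960² × 0.1539 / 0.039² ≈ 388.71 → 389.
At a 79% response rate, contacts needed = 389 / 0.79 ≈ 492.41 → 493.

493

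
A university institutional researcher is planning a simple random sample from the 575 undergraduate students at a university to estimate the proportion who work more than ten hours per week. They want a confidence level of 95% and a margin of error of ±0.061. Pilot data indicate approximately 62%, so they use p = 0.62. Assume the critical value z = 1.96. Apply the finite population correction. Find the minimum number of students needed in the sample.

172

Unadjusted: n₀ = 1.96² × 0.62 × 0.38 / 0.061² ≈ 243.24, so n₀ = 244.
Finite population correction with N = 575: n = n₀ / (1 + (n₀−1)/N) = 244 / (1 + 243/575) = 244 / 1.4226 ≈ 171.52.
Rounding up, n = 172.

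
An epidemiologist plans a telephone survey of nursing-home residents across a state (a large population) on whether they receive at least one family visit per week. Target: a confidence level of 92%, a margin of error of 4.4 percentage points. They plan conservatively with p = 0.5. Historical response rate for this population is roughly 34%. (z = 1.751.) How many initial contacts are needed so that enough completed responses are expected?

Completed interviews needed: n₀ = 1.751² × 0.2500 / 0.044² ≈ 395.92 → 396.
At a 34% response rate, contacts needed = 396 / 0.34 ≈ 1164.71 → 1165.

1165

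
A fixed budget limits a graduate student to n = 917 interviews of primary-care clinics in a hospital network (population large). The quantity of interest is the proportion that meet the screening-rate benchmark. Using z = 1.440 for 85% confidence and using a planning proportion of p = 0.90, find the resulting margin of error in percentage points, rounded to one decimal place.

SE(p̂) = √[p(1−p)/n] = √[0.0900/917] = 0.00991.
E = z × SE = 1.440 × 0.00991 = 0.01427, or 1.4 percentage points.

1.4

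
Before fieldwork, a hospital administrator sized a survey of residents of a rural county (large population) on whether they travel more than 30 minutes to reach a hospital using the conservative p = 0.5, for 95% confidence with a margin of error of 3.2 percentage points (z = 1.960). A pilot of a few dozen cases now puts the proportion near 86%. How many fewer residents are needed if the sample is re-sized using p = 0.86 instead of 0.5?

486

Conservative (p = 0.5): n = 1.960² × 0.25 / 0.032² ≈ 937.89 → 938.
Using p = 0.86: p(1−p) = 0.1204, so n = 1.960² × 0.1204 / 0.032² ≈ 451.69 → 452.
Reduction: 938 − 452 = 486.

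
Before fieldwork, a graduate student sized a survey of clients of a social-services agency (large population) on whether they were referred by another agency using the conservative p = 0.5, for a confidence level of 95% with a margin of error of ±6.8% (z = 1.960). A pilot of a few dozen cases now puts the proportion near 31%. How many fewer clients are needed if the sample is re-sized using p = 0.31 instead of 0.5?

30

Conservative (p = 0.5): n = 1.960² × 0.25 / 0.068² ≈ 207.70 → 208.
Using p = 0.31: p(1−p) = 0.2139, so n = 1.960² × 0.2139 / 0.068² ≈ 177.71 → 178.
Reduction: 208 − 178 = 30.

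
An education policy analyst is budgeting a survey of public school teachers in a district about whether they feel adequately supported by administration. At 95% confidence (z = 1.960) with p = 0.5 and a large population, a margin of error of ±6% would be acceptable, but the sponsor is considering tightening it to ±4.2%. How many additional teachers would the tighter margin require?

At ±6%: n = 1.960² × 0.2500 / 0.060² ≈ 266.78 → 267.
At ±4.2%: n = 1.960² × 0.2500 / 0.042² ≈ 544.44 → 545.
Additional respondents: 545 − 267 = 278.

278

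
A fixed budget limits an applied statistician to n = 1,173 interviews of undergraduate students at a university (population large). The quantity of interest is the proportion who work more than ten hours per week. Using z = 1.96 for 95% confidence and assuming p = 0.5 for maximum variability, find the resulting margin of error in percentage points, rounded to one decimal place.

2.9

SE(p̂) = √[p(1−p)/n] = √[0.2500/1173] = 0.01460.
E = z × SE = 1.96 × 0.01460 = 0.02861, or 2.9 percentage points.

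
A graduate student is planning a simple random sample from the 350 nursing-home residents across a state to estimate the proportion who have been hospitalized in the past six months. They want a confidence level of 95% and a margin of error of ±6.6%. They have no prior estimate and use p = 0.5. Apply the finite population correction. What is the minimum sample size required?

For 95% confidence, z = 1.960.
Unadjusted: n₀ = 1.960² × 0.50 × 0.50 / 0.066² ≈ 220.48, so n₀ = 221.
Finite population correction with N = 350: n = n₀ / (1 + (n₀−1)/N) = 221 / (1 + 220/350) = 221 / 1.6286 ≈ 135.70.
Rounding up, n = 136.

136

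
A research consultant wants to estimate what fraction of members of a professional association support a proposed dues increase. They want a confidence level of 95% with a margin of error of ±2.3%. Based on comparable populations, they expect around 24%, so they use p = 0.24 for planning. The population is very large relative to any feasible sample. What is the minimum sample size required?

1325

For 95% confidence, z = 1.960.
With p = 0.24, p(1−p) = 0.1824.
n = z²·p(1−p)/E² = 1.960² × 0.1824 / 0.023² = 3.8416 × 0.1824 / 0.000529 ≈ 1324.59.
Rounding up gives n = 1325.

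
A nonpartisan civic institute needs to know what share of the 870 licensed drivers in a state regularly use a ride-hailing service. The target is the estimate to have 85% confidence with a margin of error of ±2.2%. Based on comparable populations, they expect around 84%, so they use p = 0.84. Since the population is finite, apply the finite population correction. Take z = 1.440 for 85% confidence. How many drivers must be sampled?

Unadjusted: n₀ = 1.440² × 0.84 × 0.16 / 0.022² ≈ 575.81, so n₀ = 576.
Finite population correction with N = 870: n = n₀ / (1 + (n₀−1)/N) = 576 / (1 + 575/870) = 576 / 1.6609 ≈ 346.80.
Rounding up, n = 347.

347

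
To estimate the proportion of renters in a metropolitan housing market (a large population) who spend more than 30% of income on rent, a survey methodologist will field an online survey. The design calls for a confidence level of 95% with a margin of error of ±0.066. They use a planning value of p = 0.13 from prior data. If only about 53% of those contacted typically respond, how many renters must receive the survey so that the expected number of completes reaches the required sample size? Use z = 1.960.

Completed interviews needed: n₀ = 1.960² × 0.1131 / 0.066² ≈ 99.74 → 100.
At a 53% response rate, contacts needed = 100 / 0.53 ≈ 188.68 → 189.

189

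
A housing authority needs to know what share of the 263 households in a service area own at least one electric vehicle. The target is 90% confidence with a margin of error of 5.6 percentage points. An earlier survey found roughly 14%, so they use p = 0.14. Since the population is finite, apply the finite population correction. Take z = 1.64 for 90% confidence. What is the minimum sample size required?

75

Unadjusted: n₀ = 1.64² × 0.14 × 0.86 / 0.056² ≈ 103.26, so n₀ = 104.
Finite population correction with N = 263: n = n₀ / (1 + (n₀−1)/N) = 104 / (1 + 103/263) = 104 / 1.3916 ≈ 74.73.
Rounding up, n = 75.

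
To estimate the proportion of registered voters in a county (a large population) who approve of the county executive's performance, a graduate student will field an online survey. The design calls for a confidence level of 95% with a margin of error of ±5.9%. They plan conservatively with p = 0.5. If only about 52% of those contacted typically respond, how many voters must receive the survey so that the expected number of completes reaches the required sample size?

For 95% confidence, z = 1.960.
Completed interviews needed: n₀ = 1.960² × 0.2500 / 0.059² ≈ 275.90 → 276.
At a 52% response rate, contacts needed = 276 / 0.52 ≈ 530.77 → 531.

531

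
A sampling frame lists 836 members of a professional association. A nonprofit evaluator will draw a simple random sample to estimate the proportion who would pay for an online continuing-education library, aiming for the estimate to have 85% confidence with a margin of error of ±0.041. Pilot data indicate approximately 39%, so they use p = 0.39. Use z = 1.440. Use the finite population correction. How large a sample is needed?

218

Unadjusted: n₀ = 1.440² × 0.39 × 0.61 / 0.041² ≈ 293.46, so n₀ = 294.
Finite population correction with N = 836: n = n₀ / (1 + (n₀−1)/N) = 294 / (1 + 293/836) = 294 / 1.3505 ≈ 217.70.
Rounding up, n = 218.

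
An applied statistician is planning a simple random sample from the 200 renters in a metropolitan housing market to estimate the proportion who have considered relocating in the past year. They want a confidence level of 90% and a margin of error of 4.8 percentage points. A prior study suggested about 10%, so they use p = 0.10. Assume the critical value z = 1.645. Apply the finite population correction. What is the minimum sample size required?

70

Unadjusted: n₀ = 1.645² × 0.10 × 0.90 / 0.048² ≈ 105.70, so n₀ = 106.
Finite population correction with N = 200: n = n₀ / (1 + (n₀−1)/N) = 106 / (1 + 105/200) = 106 / 1.5250 ≈ 69.51.
Rounding up, n = 70.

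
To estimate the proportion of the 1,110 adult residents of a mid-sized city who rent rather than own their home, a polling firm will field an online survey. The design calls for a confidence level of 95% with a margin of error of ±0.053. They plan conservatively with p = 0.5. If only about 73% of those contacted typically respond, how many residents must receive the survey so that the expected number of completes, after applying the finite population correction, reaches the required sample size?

For 95% confidence, z = 1.960.
Completed interviews needed (unadjusted): n₀ = 1.960² × 0.2500 / 0.053² ≈ 341.90 → 342.
FPC for N = 1,110: n = 342 / (1 + 341/1110) = 342 / 1.3072 ≈ 261.63 → 262.
At a 73% response rate, contacts needed = 262 / 0.73 ≈ 358.90 → 359.

359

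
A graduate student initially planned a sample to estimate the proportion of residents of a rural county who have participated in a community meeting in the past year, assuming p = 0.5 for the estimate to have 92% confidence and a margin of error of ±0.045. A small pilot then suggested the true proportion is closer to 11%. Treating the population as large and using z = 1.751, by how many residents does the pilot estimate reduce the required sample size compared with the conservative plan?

230

Conservative (p = 0.5): n = 1.751² × 0.25 / 0.045² ≈ 378.52 → 379.
Using p = 0.11: p(1−p) = 0.0979, so n = 1.751² × 0.0979 / 0.045² ≈ 148.23 → 149.
Reduction: 379 − 149 = 230.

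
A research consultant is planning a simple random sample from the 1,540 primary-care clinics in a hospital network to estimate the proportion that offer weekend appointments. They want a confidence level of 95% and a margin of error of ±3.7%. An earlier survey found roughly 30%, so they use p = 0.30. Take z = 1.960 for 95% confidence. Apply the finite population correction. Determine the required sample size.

Unadjusted: n₀ = 1.960² × 0.30 × 0.70 / 0.037² ≈ 589.29, so n₀ = 590.
Finite population correction with N = 1,540: n = n₀ / (1 + (n₀−1)/N) = 590 / (1 + 589/1540) = 590 / 1.3825 ≈ 426.77.
Rounding up, n = 427.

427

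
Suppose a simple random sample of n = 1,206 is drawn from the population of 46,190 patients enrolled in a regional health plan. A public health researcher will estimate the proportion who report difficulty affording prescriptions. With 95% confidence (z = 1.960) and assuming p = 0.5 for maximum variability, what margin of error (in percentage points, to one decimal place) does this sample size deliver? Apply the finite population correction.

Finite-population factor: (N−n)/(N−1) = (46190−1206)/(46190−1) = 0.9739.
SE(p̂) = √[p(1−p)/n · (N−n)/(N−1)] = √[0.2500/1206 × 0.9739] = 0.01421.
E = z × SE = 1.960 × 0.01421 = 0.02785 ≈ 2.8 percentage points.

2.8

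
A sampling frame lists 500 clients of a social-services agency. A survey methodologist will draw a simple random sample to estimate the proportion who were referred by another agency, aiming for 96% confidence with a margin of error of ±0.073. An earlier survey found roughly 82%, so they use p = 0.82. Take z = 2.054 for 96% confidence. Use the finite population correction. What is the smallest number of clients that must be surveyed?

Unadjusted: n₀ = 2.054² × 0.82 × 0.18 / 0.073² ≈ 116.85, so n₀ = 117.
Finite population correction with N = 500: n = n₀ / (1 + (n₀−1)/N) = 117 / (1 + 116/500) = 117 / 1.2320 ≈ 94.97.
Rounding up, n = 95.

95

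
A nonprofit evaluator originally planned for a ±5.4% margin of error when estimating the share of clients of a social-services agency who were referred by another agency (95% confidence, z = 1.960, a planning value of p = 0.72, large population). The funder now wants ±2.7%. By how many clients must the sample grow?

797

At ±5.4%: n = 1.960² × 0.2016 / 0.054² ≈ 265.59 → 266.
At ±2.7%: n = 1.960² × 0.2016 / 0.027² ≈ 1062.37 → 1063.
Additional respondents: 1063 − 266 = 797.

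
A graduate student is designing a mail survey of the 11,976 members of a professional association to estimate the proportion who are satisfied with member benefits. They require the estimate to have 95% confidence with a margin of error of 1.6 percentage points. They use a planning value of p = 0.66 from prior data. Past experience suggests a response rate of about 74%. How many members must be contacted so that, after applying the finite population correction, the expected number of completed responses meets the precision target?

For 95% confidence, z = 1.960.
Completed interviews needed (unadjusted): n₀ = 1.960² × 0.2244 / 0.016² ≈ 3367.40 → 3368.
FPC for N = 11,976: n = 3368 / (1 + 3367/11976) = 3368 / 1.2811 ≈ 2628.90 → 2629.
At a 74% response rate, contacts needed = 2629 / 0.74 ≈ 3552.70 → 3553.

3553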